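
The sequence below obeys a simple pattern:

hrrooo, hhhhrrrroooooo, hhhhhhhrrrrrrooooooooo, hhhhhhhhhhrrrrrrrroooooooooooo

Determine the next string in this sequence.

hhhhhhhhhhhhhrrrrrrrrrrooooooooooooooo

Reading off run lengths: h runs 1, 4, 7, 10; r runs 2, 4, 6, 8; o runs 3, 6, 9, 12 — each is linear in n (n = 1, 2, …).
At n = 5 the blocks have lengths 13, 10, 15.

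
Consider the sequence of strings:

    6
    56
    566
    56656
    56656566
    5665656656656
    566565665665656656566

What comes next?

Each term (from the third on) is the previous term followed by the one before it: term 3 = 56·6 = 566.
Continuing: 566565665665656656566 · 5665656656656 gives term 8.

5665656656656566565665665656656656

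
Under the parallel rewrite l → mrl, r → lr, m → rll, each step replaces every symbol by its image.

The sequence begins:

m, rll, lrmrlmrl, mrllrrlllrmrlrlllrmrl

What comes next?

Applying the rule to each of the 21 symbols of mrllrrlllrmrlrlllrmrl gives the pieces rll lr mrl mrl lr lr mrl mrl mrl lr rll lr mrl lr mrl mrl mrl lr rll lr mrl, which concatenate to the answer.

rlllrmrlmrllrlrmrlmrlmrllrrlllrmrllrmrlmrlmrllrrlllrmrl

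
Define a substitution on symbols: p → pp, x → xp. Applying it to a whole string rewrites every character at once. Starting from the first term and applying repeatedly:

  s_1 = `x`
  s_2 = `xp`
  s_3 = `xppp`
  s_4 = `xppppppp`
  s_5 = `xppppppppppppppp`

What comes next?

Applying the rule to each of the 16 symbols of xppppppppppppppp gives the pieces xp pp pp pp pp pp pp pp pp pp pp pp pp pp pp pp, which concatenate to the answer.

xppppppppppppppppppppppppppppppp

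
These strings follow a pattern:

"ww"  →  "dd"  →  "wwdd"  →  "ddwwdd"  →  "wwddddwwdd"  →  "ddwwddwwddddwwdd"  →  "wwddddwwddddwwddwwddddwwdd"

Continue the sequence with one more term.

This is a Fibonacci-style word recurrence s(k) = s(k−2)·s(k−1): e.g. ww·dd = wwdd.
So term 8 is ddwwddwwddddwwdd·wwddddwwddddwwddwwddddwwdd.

ddwwddwwddddwwddwwddddwwddddwwddwwddddwwdd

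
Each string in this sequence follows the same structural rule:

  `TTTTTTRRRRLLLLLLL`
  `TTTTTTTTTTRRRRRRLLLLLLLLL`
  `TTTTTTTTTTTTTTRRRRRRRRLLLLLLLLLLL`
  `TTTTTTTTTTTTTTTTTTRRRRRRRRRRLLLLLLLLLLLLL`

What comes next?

TTTTTTTTTTTTTTTTTTTTTTRRRRRRRRRRRRLLLLLLLLLLLLLLL

Term n consists of 4n-2 T's, followed by 2n R's, followed by 2n+3 L's, where the shown terms are n = 2, 3, 4, 5.
At n = 6 the blocks have lengths 22, 12, 15.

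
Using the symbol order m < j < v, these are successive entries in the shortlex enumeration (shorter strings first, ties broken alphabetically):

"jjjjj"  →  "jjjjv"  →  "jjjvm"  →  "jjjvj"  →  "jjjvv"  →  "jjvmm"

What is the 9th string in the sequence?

Stepping forward 3 times from jjvmm: jjvmm → jjvmj → jjvmv, then the target.

jjvjm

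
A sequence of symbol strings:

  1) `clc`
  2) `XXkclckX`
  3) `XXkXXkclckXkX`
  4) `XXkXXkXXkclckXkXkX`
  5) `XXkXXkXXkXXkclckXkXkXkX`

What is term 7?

Every step adds XXk to the front and kX to the end of the previous string.
From XXkXXkXXkXXkclckXkXkXkX, 2 further steps: XXkXXkXXkXXkclckXkXkXkX → XXkXXkXXkXXkXXkclckXkXkXkXkX → (answer).

XXkXXkXXkXXkXXkXXkclckXkXkXkXkXkX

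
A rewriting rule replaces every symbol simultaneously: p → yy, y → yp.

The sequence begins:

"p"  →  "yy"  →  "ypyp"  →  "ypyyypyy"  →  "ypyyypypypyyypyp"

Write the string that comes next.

φ(ypyyypypypyyypyp) expands symbol-by-symbol to yp yy yp yp yp yy yp yy yp yy yp yp yp yy yp yy; joining the 16 pieces gives the next term.

ypyyypypypyyypyyypyyypypypyyypyy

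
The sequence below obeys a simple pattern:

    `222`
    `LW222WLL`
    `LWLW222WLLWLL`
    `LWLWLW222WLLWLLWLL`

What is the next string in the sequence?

LWLWLWLW222WLLWLLWLLWLL

Every step adds LW to the front and WLL to the end of the previous string.
So the next term is LW·LWLWLW222WLLWLLWLL·WLL.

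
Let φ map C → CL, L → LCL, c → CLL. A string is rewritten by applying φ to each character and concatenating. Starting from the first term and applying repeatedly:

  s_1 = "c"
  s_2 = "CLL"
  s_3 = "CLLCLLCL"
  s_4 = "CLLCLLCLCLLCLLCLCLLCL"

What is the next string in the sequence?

φ(CLLCLLCLCLLCLLCLCLLCL) expands symbol-by-symbol to CL LCL LCL CL LCL LCL CL LCL CL LCL LCL CL LCL LCL CL LCL CL LCL LCL CL LCL; joining the 21 pieces gives the next term.

CLLCLLCLCLLCLLCLCLLCLCLLCLLCLCLLCLLCLCLLCLCLLCLLCLCLLCL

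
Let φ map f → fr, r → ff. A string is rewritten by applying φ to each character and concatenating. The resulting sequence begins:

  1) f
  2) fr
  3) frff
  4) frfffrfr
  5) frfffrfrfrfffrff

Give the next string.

Applying the rule to each of the 16 symbols of frfffrfrfrfffrff gives the pieces fr ff fr fr fr ff fr ff fr ff fr fr fr ff fr fr, which concatenate to the answer.

frfffrfrfrfffrfffrfffrfrfrfffrfr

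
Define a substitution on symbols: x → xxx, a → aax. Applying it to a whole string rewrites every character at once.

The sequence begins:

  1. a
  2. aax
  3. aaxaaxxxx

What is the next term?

Apply φ to aaxaaxxxx symbol by symbol: a→aax, a→aax, x→xxx, a→aax, a→aax, x→xxx, x→xxx, x→xxx, x→xxx; joined: aax aax xxx aax aax xxx xxx xxx xxx.

aaxaaxxxxaaxaaxxxxxxxxxxxxx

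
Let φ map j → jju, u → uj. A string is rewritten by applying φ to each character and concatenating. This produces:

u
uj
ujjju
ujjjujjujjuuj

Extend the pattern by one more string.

ujjjujjujjuujjjujjuujjjujjuujujjju

Applying the rule to each of the 13 symbols of ujjjujjujjuuj gives the pieces uj jju jju jju uj jju jju uj jju jju uj uj jju, which concatenate to the answer.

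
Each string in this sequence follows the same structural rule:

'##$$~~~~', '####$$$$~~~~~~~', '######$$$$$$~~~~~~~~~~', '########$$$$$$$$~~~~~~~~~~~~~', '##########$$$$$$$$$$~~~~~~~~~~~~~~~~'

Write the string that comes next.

Term n consists of 2n #'s, followed by 2n $'s, followed by 3n+1 ~'s (n = 1, 2, …).
Setting n = 6 gives 12, 12, 19 characters in each block.

############$$$$$$$$$$$$~~~~~~~~~~~~~~~~~~~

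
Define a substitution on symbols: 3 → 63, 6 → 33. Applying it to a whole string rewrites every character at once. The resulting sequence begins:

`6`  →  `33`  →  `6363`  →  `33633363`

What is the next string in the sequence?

6363336363633363

Expanding 33633363: 3→63, 3→63, 6→33, 3→63, 3→63, 3→63, 6→33, 3→63. Concatenated: 63 63 33 63 63 63 33 63.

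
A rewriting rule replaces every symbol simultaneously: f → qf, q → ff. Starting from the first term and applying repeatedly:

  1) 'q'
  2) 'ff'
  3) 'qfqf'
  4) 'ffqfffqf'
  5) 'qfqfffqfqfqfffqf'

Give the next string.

Rewriting the 16 symbols of qfqfffqfqfqfffqf one by one yields ff qf ff qf qf qf ff qf ff qf ff qf qf qf ff qf; concatenated:

ffqfffqfqfqfffqfffqfffqfqfqfffqf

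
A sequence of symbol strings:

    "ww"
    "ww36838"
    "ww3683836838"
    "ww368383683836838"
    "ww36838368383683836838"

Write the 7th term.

ww368383683836838368383683836838

The strings grow by a fixed suffix 36838 each time.
From ww36838368383683836838, 2 further steps: ww36838368383683836838 → ww3683836838368383683836838 → (answer).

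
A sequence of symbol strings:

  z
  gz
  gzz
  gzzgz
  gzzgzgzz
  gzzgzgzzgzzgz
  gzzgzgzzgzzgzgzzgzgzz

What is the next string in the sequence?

gzzgzgzzgzzgzgzzgzgzzgzzgzgzzgzzgz

This is a Fibonacci-style word recurrence s(k) = s(k−1)·s(k−2): e.g. gz·z = gzz.
Continuing: gzzgzgzzgzzgzgzzgzgzz · gzzgzgzzgzzgz gives term 8.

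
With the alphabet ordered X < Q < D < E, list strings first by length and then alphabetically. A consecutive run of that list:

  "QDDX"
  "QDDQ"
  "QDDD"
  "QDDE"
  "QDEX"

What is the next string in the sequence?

QDEQ

Treat QDEX as a base-4 numeral over the given alphabet and add one, carrying through any trailing E's.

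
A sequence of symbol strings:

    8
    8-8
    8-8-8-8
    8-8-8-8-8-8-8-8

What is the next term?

Every step duplicates the string with '-' between the halves.
So the next term is two copies of 8-8-8-8-8-8-8-8 with '-' between the halves.

8-8-8-8-8-8-8-8-8-8-8-8-8-8-8-8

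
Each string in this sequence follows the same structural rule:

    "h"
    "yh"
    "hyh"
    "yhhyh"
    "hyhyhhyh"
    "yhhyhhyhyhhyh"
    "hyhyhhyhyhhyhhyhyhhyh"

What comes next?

yhhyhhyhyhhyhhyhyhhyhyhhyhhyhyhhyh

Each term (from the third on) is the two preceding terms concatenated in order: term 3 = h·yh = hyh.
Continuing: yhhyhhyhyhhyh · hyhyhhyhyhhyhhyhyhhyh gives term 8.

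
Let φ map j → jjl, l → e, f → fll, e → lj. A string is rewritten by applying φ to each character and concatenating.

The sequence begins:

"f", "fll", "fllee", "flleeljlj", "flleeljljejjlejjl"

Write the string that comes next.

Replace each of the 17 characters of flleeljljejjlejjl in place — fll e e lj lj e jjl e jjl lj jjl jjl e lj jjl jjl e — and concatenate.

flleeljljejjlejjlljjjljjleljjjljjle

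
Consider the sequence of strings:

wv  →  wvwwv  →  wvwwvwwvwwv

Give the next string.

wvwwvwwvwwvwwvwwvwwvwwv

Each string is two copies of the previous one joined by 'w'.
So the next term is two copies of wvwwvwwvwwv with 'w' between the halves.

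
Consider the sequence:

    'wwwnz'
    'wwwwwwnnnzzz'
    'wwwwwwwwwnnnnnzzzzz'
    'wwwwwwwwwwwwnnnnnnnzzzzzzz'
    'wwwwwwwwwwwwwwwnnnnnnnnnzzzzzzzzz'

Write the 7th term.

wwwwwwwwwwwwwwwwwwwwwnnnnnnnnnnnnnzzzzzzzzzzzzz

Each string has the form w^{3n} n^{2n-1} z^{2n-1} (n = 1, 2, …).
At n = 7 the blocks have lengths 21, 13, 13.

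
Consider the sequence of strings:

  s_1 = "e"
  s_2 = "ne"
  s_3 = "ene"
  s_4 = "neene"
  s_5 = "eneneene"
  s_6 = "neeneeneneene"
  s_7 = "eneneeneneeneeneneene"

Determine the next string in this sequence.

neeneeneneeneeneneeneneeneeneneene

From term 3 onward, concatenate the second-to-last term with the last: e·ne = ene, ne·ene = neene, …
Continuing: neeneeneneene · eneneeneneeneeneneene gives term 8.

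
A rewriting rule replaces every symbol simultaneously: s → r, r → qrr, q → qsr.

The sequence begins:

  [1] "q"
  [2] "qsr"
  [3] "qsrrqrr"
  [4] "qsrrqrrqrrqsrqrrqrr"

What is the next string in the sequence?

Applying the rule to each of the 19 symbols of qsrrqrrqrrqsrqrrqrr gives the pieces qsr r qrr qrr qsr qrr qrr qsr qrr qrr qsr r qrr qsr qrr qrr qsr qrr qrr, which concatenate to the answer.

qsrrqrrqrrqsrqrrqrrqsrqrrqrrqsrrqrrqsrqrrqrrqsrqrrqrr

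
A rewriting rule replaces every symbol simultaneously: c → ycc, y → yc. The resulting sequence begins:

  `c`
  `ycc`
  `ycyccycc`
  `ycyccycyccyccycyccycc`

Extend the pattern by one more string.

ycyccycyccyccycyccycyccyccycyccyccycyccycyccyccycyccycc

Applying the rule to each of the 21 symbols of ycyccycyccyccycyccycc gives the pieces yc ycc yc ycc ycc yc ycc yc ycc ycc yc ycc ycc yc ycc yc ycc ycc yc ycc ycc, which concatenate to the answer.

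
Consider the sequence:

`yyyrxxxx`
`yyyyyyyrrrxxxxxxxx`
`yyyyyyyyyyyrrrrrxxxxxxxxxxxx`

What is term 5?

The n-th term is 4n-1 y's then 2n-1 r's then 4n x's (n = 1, 2, …).
For term 5, n = 5, so the run lengths are 19, 9, 20.

yyyyyyyyyyyyyyyyyyyrrrrrrrrrxxxxxxxxxxxxxxxxxxxx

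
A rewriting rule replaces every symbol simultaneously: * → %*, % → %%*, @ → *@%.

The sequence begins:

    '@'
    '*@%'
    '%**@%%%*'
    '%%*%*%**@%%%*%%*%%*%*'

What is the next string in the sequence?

%%*%%*%*%%*%*%%*%*%**@%%%*%%*%%*%*%%*%%*%*%%*%%*%*%%*%*

φ(%%*%*%**@%%%*%%*%%*%*) expands symbol-by-symbol to %%* %%* %* %%* %* %%* %* %* *@% %%* %%* %%* %* %%* %%* %* %%* %%* %* %%* %*; joining the 21 pieces gives the next term.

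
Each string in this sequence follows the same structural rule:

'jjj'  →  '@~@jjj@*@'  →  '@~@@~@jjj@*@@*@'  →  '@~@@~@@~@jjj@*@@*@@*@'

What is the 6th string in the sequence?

@~@@~@@~@@~@@~@jjj@*@@*@@*@@*@@*@

s(k+1) = @~@·s(k)·@*@, so each term gains @~@ as a prefix and @*@ as a suffix.
From @~@@~@@~@jjj@*@@*@@*@, 2 further steps: @~@@~@@~@jjj@*@@*@@*@ → @~@@~@@~@@~@jjj@*@@*@@*@@*@ → (answer).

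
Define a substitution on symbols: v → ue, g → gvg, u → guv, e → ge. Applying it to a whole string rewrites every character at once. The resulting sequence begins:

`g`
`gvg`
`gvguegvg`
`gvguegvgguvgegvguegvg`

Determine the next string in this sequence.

Rewriting the 21 symbols of gvguegvgguvgegvguegvg one by one yields gvg ue gvg guv ge gvg ue gvg gvg guv ue gvg ge gvg ue gvg guv ge gvg ue gvg; concatenated:

gvguegvgguvgegvguegvggvgguvuegvggegvguegvgguvgegvguegvg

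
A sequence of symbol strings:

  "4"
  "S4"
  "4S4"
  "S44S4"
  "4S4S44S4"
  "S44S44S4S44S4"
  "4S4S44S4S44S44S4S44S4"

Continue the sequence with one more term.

This is a Fibonacci-style word recurrence s(k) = s(k−2)·s(k−1): e.g. 4·S4 = 4S4.
Continuing: S44S44S4S44S4 · 4S4S44S4S44S44S4S44S4 gives term 8.

S44S44S4S44S44S4S44S4S44S44S4S44S4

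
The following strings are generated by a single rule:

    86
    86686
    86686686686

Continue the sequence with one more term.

s(k+1) = s(k)·6·s(k) — each term doubles the last with '6' between the halves.
One more doubling of 86686686686 gives the answer.

86686686686686686686686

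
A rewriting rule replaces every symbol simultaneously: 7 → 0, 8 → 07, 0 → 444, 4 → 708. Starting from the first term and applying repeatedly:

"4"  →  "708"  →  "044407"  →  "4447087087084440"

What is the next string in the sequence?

Applying the rule to each of the 16 symbols of 4447087087084440 gives the pieces 708 708 708 0 444 07 0 444 07 0 444 07 708 708 708 444, which concatenate to the answer.

708708708044407044407044407708708708444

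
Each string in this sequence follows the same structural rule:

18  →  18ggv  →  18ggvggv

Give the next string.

Each term is the previous one with ggv appended.
So the next term is 18ggvggv·ggv.

18ggvggvggv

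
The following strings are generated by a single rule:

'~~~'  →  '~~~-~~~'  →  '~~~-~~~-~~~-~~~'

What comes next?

~~~-~~~-~~~-~~~-~~~-~~~-~~~-~~~

s(k+1) = s(k)·-·s(k) — each term doubles the last with '-' between the halves.
One more doubling of ~~~-~~~-~~~-~~~ gives the answer.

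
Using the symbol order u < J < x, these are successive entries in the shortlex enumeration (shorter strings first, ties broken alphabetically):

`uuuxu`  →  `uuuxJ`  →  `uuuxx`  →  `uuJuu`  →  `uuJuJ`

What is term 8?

Advancing 3 positions from uuJuJ through uuJuJ → uuJux → uuJJu reaches term 8.

uuJJJ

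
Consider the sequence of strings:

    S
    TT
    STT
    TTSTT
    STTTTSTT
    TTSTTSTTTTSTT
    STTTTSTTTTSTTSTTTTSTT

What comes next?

TTSTTSTTTTSTTSTTTTSTTTTSTTSTTTTSTT

This is a Fibonacci-style word recurrence s(k) = s(k−2)·s(k−1): e.g. S·TT = STT.
Continuing: TTSTTSTTTTSTT · STTTTSTTTTSTTSTTTTSTT gives term 8.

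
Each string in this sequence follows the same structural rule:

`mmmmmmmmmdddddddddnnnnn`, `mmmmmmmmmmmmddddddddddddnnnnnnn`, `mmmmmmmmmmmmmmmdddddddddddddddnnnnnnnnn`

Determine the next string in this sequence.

mmmmmmmmmmmmmmmmmmddddddddddddddddddnnnnnnnnnnn

Reading off run lengths: m runs 9, 12, 15; d runs 9, 12, 15; n runs 5, 7, 9 — each is linear in n, where the shown terms are n = 3, 4, 5.
At n = 6 the blocks have lengths 18, 18, 11.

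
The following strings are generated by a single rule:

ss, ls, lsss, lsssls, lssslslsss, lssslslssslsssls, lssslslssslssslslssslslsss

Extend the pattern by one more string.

From term 3 onward, concatenate the last term with the second-to-last: ls·ss = lsss, lsss·ls = lsssls, …
Continuing: lssslslssslssslslssslslsss · lssslslssslsssls gives term 8.

lssslslssslssslslssslslssslssslslssslsssls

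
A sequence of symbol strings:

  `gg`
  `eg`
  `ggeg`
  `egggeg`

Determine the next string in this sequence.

Each term (from the third on) is the two preceding terms concatenated in order: term 3 = gg·eg = ggeg.
The next term joins ggeg and egggeg.

ggegegggeg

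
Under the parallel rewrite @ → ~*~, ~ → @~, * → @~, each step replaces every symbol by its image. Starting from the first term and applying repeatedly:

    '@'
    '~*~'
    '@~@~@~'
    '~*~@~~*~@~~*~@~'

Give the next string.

Applying the rule to each of the 15 symbols of ~*~@~~*~@~~*~@~ gives the pieces @~ @~ @~ ~*~ @~ @~ @~ @~ ~*~ @~ @~ @~ @~ ~*~ @~, which concatenate to the answer.

@~@~@~~*~@~@~@~@~~*~@~@~@~@~~*~@~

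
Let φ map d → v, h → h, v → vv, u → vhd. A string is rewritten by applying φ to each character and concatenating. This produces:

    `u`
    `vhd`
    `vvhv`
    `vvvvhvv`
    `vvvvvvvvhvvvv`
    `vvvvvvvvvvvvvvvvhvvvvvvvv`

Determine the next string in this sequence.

vvvvvvvvvvvvvvvvvvvvvvvvvvvvvvvvhvvvvvvvvvvvvvvvv

Replace each of the 25 characters of vvvvvvvvvvvvvvvvhvvvvvvvv in place — vv vv vv vv vv vv vv vv vv vv vv vv vv vv vv vv h vv vv vv vv vv vv vv vv — and concatenate.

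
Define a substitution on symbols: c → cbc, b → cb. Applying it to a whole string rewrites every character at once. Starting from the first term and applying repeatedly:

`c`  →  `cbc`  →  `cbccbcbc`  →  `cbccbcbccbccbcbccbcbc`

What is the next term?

φ(cbccbcbccbccbcbccbcbc) expands symbol-by-symbol to cbc cb cbc cbc cb cbc cb cbc cbc cb cbc cbc cb cbc cb cbc cbc cb cbc cb cbc; joining the 21 pieces gives the next term.

cbccbcbccbccbcbccbcbccbccbcbccbccbcbccbcbccbccbcbccbcbc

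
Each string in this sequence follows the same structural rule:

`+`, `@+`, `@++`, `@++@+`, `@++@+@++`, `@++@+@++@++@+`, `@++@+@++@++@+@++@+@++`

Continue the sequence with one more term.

@++@+@++@++@+@++@+@++@++@+@++@++@+

From term 3 onward, concatenate the last term with the second-to-last: @+·+ = @++, @++·@+ = @++@+, …
The next term joins @++@+@++@++@+@++@+@++ and @++@+@++@++@+.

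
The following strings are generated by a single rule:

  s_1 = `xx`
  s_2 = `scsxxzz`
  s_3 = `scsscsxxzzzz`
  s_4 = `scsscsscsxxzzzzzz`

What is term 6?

Every step adds scs to the front and zz to the end of the previous string.
From scsscsscsxxzzzzzz, 2 further steps: scsscsscsxxzzzzzz → scsscsscsscsxxzzzzzzzz → (answer).

scsscsscsscsscsxxzzzzzzzzzz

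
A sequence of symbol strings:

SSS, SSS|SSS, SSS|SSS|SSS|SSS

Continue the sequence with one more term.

s(k+1) = s(k)·|·s(k) — each term doubles the last with '|' between the halves.
So the next term is two copies of SSS|SSS|SSS|SSS with '|' between the halves.

SSS|SSS|SSS|SSS|SSS|SSS|SSS|SSS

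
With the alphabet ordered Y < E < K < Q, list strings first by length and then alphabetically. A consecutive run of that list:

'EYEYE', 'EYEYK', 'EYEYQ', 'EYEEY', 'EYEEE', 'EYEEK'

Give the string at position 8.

Stepping forward 2 times from EYEEK: EYEEK → EYEEQ, then the target.

EYEKY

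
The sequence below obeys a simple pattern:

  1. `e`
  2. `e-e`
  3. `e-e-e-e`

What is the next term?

s(k+1) = s(k)·-·s(k) — each term doubles the last with '-' between the halves.
Doubling e-e-e-e with '-' between the halves:

e-e-e-e-e-e-e-e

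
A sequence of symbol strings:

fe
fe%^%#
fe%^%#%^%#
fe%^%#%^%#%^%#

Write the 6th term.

fe%^%#%^%#%^%#%^%#%^%#

The strings grow by a fixed suffix %^%# each time.
From fe%^%#%^%#%^%#, 2 further steps: fe%^%#%^%#%^%# → fe%^%#%^%#%^%#%^%# → (answer).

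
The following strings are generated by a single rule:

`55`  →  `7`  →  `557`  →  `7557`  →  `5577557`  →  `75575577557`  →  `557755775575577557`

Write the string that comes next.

75575577557557755775575577557

This is a Fibonacci-style word recurrence s(k) = s(k−2)·s(k−1): e.g. 55·7 = 557.
Continuing: 75575577557 · 557755775575577557 gives term 8.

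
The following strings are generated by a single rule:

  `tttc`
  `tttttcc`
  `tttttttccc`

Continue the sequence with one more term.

Term n consists of 2n+1 t's, followed by n c's (n = 1, 2, …).
For the next term, n = 4, so the run lengths are 9, 4.

tttttttttcccc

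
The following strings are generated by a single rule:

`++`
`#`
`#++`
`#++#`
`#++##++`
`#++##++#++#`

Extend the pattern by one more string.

#++##++#++##++##++

This is a Fibonacci-style word recurrence s(k) = s(k−1)·s(k−2): e.g. #·++ = #++.
The next term joins #++##++#++# and #++##++.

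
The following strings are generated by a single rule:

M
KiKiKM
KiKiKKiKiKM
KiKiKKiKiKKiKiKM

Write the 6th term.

Every step adds KiKiK at the front: s(k+1) = KiKiK·s(k).
From KiKiKKiKiKKiKiKM, 2 further steps: KiKiKKiKiKKiKiKM → KiKiKKiKiKKiKiKKiKiKM → (answer).

KiKiKKiKiKKiKiKKiKiKKiKiKM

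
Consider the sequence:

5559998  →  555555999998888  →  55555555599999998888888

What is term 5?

Each string has the form 5^{3n} 9^{2n+1} 8^{3n-2} (n = 1, 2, …).
For term 5, n = 5, so the run lengths are 15, 11, 13.

555555555555555999999999998888888888888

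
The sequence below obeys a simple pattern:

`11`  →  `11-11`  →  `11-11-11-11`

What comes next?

11-11-11-11-11-11-11-11

Each string is two copies of the previous one joined by '-'.
So the next term is two copies of 11-11-11-11 with '-' between the halves.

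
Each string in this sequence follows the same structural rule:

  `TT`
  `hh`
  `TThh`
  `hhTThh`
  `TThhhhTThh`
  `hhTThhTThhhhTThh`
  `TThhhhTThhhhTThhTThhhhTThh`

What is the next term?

From term 3 onward, concatenate the second-to-last term with the last: TT·hh = TThh, hh·TThh = hhTThh, …
So term 8 is hhTThhTThhhhTThh·TThhhhTThhhhTThhTThhhhTThh.

hhTThhTThhhhTThhTThhhhTThhhhTThhTThhhhTThh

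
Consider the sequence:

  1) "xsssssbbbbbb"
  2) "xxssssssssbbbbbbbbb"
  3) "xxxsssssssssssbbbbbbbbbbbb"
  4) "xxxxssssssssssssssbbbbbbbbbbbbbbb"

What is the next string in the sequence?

The n-th term is n x's then 3n+2 s's then 3n+3 b's (n = 1, 2, …).
Setting n = 5 gives 5, 17, 18 characters in each block.

xxxxxsssssssssssssssssbbbbbbbbbbbbbbbbbb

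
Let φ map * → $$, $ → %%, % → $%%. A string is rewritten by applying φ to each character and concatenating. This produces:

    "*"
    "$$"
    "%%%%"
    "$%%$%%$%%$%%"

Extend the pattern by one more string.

Apply φ to $%%$%%$%%$%% symbol by symbol: $→%%, %→$%%, %→$%%, $→%%, %→$%%, %→$%%, $→%%, %→$%%, %→$%%, $→%%, %→$%%, %→$%%; joined: %% $%% $%% %% $%% $%% %% $%% $%% %% $%% $%%.

%%$%%$%%%%$%%$%%%%$%%$%%%%$%%$%%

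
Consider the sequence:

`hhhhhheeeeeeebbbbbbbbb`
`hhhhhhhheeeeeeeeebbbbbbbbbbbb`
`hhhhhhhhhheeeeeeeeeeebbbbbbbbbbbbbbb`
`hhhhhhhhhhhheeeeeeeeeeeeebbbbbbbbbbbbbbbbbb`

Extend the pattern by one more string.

The n-th term is 2n+2 h's then 2n+3 e's then 3n+3 b's, where the shown terms are n = 2, 3, 4, 5.
At n = 6 the blocks have lengths 14, 15, 21.

hhhhhhhhhhhhhheeeeeeeeeeeeeeebbbbbbbbbbbbbbbbbbbbb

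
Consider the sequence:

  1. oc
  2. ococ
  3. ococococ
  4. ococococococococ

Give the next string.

ococococococococococococococococ

s(k+1) = s(k)·s(k) — each term doubles the last.
So the next term is two copies of ococococococococ.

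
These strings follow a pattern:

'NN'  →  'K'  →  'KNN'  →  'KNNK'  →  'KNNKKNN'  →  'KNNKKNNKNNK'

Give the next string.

This is a Fibonacci-style word recurrence s(k) = s(k−1)·s(k−2): e.g. K·NN = KNN.
Continuing: KNNKKNNKNNK · KNNKKNN gives term 7.

KNNKKNNKNNKKNNKKNN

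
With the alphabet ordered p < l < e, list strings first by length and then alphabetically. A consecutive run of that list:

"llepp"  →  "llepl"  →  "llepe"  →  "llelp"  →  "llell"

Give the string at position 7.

lleep

Advancing 2 positions from llell through llell → llele reaches term 7.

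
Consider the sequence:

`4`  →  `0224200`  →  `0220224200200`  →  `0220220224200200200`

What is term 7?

0220220220220220224200200200200200200

Each term wraps the previous one in 022 on the left and 200 on the right.
From 0220220224200200200, 3 further steps: 0220220224200200200 → 0220220220224200200200200 → 0220220220220224200200200200200 → (answer).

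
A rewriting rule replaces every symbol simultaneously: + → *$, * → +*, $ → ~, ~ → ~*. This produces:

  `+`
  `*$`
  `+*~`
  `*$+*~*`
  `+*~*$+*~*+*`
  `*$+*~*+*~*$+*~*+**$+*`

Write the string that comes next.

Replace each of the 21 characters of *$+*~*+*~*$+*~*+**$+* in place — +* ~ *$ +* ~* +* *$ +* ~* +* ~ *$ +* ~* +* *$ +* +* ~ *$ +* — and concatenate.

+*~*$+*~*+**$+*~*+*~*$+*~*+**$+*+*~*$+*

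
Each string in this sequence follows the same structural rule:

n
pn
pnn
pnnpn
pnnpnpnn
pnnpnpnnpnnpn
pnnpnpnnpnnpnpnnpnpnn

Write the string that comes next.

This is a Fibonacci-style word recurrence s(k) = s(k−1)·s(k−2): e.g. pn·n = pnn.
So term 8 is pnnpnpnnpnnpnpnnpnpnn·pnnpnpnnpnnpn.

pnnpnpnnpnnpnpnnpnpnnpnnpnpnnpnnpn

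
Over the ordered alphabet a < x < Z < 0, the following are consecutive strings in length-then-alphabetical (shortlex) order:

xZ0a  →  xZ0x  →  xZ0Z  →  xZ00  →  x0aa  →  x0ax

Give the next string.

x0aZ

Find the rightmost character of x0ax below 0, bump it to the next letter, and reset everything to its right to a.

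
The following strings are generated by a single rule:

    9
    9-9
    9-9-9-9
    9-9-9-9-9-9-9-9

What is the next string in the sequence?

9-9-9-9-9-9-9-9-9-9-9-9-9-9-9-9

s(k+1) = s(k)·-·s(k) — each term doubles the last with '-' between the halves.
So the next term is two copies of 9-9-9-9-9-9-9-9 with '-' between the halves.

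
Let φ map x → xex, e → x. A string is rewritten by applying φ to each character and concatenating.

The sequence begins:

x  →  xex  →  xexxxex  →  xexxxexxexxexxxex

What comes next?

Applying the rule to each of the 17 symbols of xexxxexxexxexxxex gives the pieces xex x xex xex xex x xex xex x xex xex x xex xex xex x xex, which concatenate to the answer.

xexxxexxexxexxxexxexxxexxexxxexxexxexxxex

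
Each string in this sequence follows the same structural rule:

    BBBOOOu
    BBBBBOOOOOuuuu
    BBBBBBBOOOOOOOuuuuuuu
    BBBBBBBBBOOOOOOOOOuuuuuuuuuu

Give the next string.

BBBBBBBBBBBOOOOOOOOOOOuuuuuuuuuuuuu

The n-th term is 2n+1 B's then 2n+1 O's then 3n-2 u's (n = 1, 2, …).
Setting n = 5 gives 11, 11, 13 characters in each block.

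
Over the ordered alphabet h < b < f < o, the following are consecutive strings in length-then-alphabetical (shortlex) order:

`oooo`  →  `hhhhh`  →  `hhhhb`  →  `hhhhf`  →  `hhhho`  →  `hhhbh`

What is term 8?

Stepping forward 2 times from hhhbh: hhhbh → hhhbb, then the target.

hhhbf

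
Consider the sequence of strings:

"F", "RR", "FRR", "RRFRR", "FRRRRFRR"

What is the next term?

From term 3 onward, concatenate the second-to-last term with the last: F·RR = FRR, RR·FRR = RRFRR, …
So term 6 is RRFRR·FRRRRFRR.

RRFRRFRRRRFRR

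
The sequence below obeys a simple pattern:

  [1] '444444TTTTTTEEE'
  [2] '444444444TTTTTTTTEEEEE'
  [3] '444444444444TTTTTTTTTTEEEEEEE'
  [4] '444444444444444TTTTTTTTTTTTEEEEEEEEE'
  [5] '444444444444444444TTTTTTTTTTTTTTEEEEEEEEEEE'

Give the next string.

The n-th term is 3n 4's then 2n+2 T's then 2n-1 E's, where the shown terms are n = 2, 3, 4, 5, 6.
For the next term, n = 7, so the run lengths are 21, 16, 13.

444444444444444444444TTTTTTTTTTTTTTTTEEEEEEEEEEEEE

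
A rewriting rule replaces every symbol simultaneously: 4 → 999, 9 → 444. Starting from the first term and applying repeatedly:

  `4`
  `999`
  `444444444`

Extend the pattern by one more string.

999999999999999999999999999

Expanding 444444444: 4→999, 4→999, 4→999, 4→999, 4→999, 4→999, 4→999, 4→999, 4→999. Concatenated: 999 999 999 999 999 999 999 999 999.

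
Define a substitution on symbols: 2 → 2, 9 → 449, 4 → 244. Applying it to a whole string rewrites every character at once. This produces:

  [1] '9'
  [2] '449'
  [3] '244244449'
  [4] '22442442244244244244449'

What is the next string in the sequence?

22244244224424422244244224424422442442244244244244449

φ(22442442244244244244449) expands symbol-by-symbol to 2 2 244 244 2 244 244 2 2 244 244 2 244 244 2 244 244 2 244 244 244 244 449; joining the 23 pieces gives the next term.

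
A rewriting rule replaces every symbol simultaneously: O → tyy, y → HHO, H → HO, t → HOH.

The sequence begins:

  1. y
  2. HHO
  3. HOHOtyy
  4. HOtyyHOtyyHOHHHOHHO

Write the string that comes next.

Rewriting the 19 symbols of HOtyyHOtyyHOHHHOHHO one by one yields HO tyy HOH HHO HHO HO tyy HOH HHO HHO HO tyy HO HO HO tyy HO HO tyy; concatenated:

HOtyyHOHHHOHHOHOtyyHOHHHOHHOHOtyyHOHOHOtyyHOHOtyy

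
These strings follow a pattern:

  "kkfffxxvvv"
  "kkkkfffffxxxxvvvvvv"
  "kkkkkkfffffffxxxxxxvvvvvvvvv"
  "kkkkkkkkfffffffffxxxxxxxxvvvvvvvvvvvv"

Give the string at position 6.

The n-th term is 2n k's then 2n+1 f's then 2n x's then 3n v's (n = 1, 2, …).
At n = 6 the blocks have lengths 12, 13, 12, 18.

kkkkkkkkkkkkfffffffffffffxxxxxxxxxxxxvvvvvvvvvvvvvvvvvv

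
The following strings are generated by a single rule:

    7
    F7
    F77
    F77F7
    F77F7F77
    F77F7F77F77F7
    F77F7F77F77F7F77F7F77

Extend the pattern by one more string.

F77F7F77F77F7F77F7F77F77F7F77F77F7

Each term (from the third on) is the previous term followed by the one before it: term 3 = F7·7 = F77.
The next term joins F77F7F77F77F7F77F7F77 and F77F7F77F77F7.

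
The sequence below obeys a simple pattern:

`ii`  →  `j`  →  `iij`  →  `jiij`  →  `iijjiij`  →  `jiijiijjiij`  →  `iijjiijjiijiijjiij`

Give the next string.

jiijiijjiijiijjiijjiijiijjiij

From term 3 onward, concatenate the second-to-last term with the last: ii·j = iij, j·iij = jiij, …
The next term joins jiijiijjiij and iijjiijjiijiijjiij.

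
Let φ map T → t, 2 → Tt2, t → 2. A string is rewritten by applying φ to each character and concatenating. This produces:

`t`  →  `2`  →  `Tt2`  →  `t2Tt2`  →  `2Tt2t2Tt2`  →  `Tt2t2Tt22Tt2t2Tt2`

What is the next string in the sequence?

Rewriting the 17 symbols of Tt2t2Tt22Tt2t2Tt2 one by one yields t 2 Tt2 2 Tt2 t 2 Tt2 Tt2 t 2 Tt2 2 Tt2 t 2 Tt2; concatenated:

t2Tt22Tt2t2Tt2Tt2t2Tt22Tt2t2Tt2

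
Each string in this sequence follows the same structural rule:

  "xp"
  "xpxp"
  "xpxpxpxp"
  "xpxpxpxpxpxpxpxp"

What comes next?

xpxpxpxpxpxpxpxpxpxpxpxpxpxpxpxp

Every step duplicates the string.
So the next term is two copies of xpxpxpxpxpxpxpxp.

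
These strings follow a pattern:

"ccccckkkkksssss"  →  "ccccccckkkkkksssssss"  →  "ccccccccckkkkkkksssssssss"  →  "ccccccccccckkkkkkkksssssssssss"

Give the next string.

The n-th term is 2n+1 c's then n+3 k's then 2n+1 s's, where the shown terms are n = 2, 3, 4, 5.
At n = 6 the blocks have lengths 13, 9, 13.

ccccccccccccckkkkkkkkksssssssssssss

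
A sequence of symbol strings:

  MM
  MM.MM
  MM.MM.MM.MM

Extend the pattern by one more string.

MM.MM.MM.MM.MM.MM.MM.MM

Each string is two copies of the previous one joined by '.'.
So the next term is two copies of MM.MM.MM.MM with '.' between the halves.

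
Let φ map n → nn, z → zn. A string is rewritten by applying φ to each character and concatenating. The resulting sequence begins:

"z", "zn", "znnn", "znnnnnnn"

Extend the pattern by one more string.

Rewriting each symbol of znnnnnnn: z→zn, n→nn, n→nn, n→nn, n→nn, n→nn, n→nn, n→nn, which concatenates to zn nn nn nn nn nn nn nn.

znnnnnnnnnnnnnnn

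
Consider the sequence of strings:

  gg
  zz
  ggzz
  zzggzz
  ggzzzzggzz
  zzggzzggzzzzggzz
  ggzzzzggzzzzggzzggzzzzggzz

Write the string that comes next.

zzggzzggzzzzggzzggzzzzggzzzzggzzggzzzzggzz

This is a Fibonacci-style word recurrence s(k) = s(k−2)·s(k−1): e.g. gg·zz = ggzz.
Continuing: zzggzzggzzzzggzz · ggzzzzggzzzzggzzggzzzzggzz gives term 8.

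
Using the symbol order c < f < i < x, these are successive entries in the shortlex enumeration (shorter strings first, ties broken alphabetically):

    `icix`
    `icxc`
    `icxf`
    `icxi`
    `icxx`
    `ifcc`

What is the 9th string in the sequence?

Stepping forward 3 times from ifcc: ifcc → ifcf → ifci, then the target.

ifcx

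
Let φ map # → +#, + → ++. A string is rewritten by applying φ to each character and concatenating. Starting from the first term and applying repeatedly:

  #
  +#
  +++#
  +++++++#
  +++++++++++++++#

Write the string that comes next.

+++++++++++++++++++++++++++++++#

Applying the rule to each of the 16 symbols of +++++++++++++++# gives the pieces ++ ++ ++ ++ ++ ++ ++ ++ ++ ++ ++ ++ ++ ++ ++ +#, which concatenate to the answer.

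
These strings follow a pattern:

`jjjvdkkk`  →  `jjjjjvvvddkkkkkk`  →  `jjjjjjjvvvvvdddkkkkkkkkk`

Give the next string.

The n-th term is 2n+1 j's then 2n-1 v's then n d's then 3n k's (n = 1, 2, …).
Setting n = 4 gives 9, 7, 4, 12 characters in each block.

jjjjjjjjjvvvvvvvddddkkkkkkkkkkkk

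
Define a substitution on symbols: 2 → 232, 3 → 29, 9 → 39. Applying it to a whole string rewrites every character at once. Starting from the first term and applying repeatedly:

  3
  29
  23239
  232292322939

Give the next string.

Rewriting each symbol of 232292322939: 2→232, 3→29, 2→232, 2→232, 9→39, 2→232, 3→29, 2→232, 2→232, 9→39, 3→29, 9→39, which concatenates to 232 29 232 232 39 232 29 232 232 39 29 39.

232292322323923229232232392939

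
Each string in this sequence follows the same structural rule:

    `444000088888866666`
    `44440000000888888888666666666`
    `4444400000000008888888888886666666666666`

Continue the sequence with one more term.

444444000000000000088888888888888866666666666666666

The n-th term is n+2 4's then 3n+1 0's then 3n+3 8's then 4n+1 6's (n = 1, 2, …).
At n = 4 the blocks have lengths 6, 13, 15, 17.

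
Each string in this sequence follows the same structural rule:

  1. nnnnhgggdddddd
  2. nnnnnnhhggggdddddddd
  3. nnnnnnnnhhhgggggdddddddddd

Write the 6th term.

Each string has the form n^{2n} h^{n-1} g^{n+1} d^{2n+2}, where the shown terms are n = 2, 3, 4.
At n = 7 the blocks have lengths 14, 6, 8, 16.

nnnnnnnnnnnnnnhhhhhhggggggggdddddddddddddddd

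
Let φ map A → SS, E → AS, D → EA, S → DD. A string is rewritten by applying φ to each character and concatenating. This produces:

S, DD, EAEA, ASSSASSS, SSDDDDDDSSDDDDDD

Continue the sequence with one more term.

DDDDEAEAEAEAEAEADDDDEAEAEAEAEAEA

φ(SSDDDDDDSSDDDDDD) expands symbol-by-symbol to DD DD EA EA EA EA EA EA DD DD EA EA EA EA EA EA; joining the 16 pieces gives the next term.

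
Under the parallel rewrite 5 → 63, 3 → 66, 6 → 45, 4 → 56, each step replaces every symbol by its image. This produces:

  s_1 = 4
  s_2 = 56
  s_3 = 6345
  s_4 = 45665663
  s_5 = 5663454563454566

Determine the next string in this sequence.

φ(5663454563454566) expands symbol-by-symbol to 63 45 45 66 56 63 56 63 45 66 56 63 56 63 45 45; joining the 16 pieces gives the next term.

63454566566356634566566356634545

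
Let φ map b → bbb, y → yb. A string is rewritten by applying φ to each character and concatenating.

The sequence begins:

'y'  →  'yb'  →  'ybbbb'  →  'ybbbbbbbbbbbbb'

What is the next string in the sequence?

φ(ybbbbbbbbbbbbb) expands symbol-by-symbol to yb bbb bbb bbb bbb bbb bbb bbb bbb bbb bbb bbb bbb bbb; joining the 14 pieces gives the next term.

ybbbbbbbbbbbbbbbbbbbbbbbbbbbbbbbbbbbbbbbb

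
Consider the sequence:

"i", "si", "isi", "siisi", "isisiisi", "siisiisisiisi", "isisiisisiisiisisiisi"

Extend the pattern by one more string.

siisiisisiisiisisiisisiisiisisiisi

This is a Fibonacci-style word recurrence s(k) = s(k−2)·s(k−1): e.g. i·si = isi.
So term 8 is siisiisisiisi·isisiisisiisiisisiisi.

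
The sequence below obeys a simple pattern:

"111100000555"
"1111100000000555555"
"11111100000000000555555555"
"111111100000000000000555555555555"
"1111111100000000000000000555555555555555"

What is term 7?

111111111100000000000000000000000555555555555555555555

Reading off run lengths: 1 runs 4, 5, 6, 7, 8; 0 runs 5, 8, 11, 14, 17; 5 runs 3, 6, 9, 12, 15 — each is linear in n (n = 1, 2, …).
Setting n = 7 gives 10, 23, 21 characters in each block.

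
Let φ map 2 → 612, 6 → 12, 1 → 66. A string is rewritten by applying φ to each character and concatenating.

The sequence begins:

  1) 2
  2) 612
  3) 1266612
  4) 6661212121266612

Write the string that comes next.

1212126661266612666126661212121266612

φ(6661212121266612) expands symbol-by-symbol to 12 12 12 66 612 66 612 66 612 66 612 12 12 12 66 612; joining the 16 pieces gives the next term.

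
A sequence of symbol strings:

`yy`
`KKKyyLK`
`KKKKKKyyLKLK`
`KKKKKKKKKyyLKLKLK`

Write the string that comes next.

KKKKKKKKKKKKyyLKLKLKLK

s(k+1) = KKK·s(k)·LK, so each term gains KKK as a prefix and LK as a suffix.
One more step from KKKKKKKKKyyLKLKLK gives the answer.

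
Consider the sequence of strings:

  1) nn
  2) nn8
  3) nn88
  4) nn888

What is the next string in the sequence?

Each term is the previous one with 8 appended.
So the next term is nn888·8.

nn8888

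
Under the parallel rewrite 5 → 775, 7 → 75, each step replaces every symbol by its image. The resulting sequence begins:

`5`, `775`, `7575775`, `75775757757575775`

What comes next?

Applying the rule to each of the 17 symbols of 75775757757575775 gives the pieces 75 775 75 75 775 75 775 75 75 775 75 775 75 775 75 75 775, which concatenate to the answer.

75775757577575775757577575775757757575775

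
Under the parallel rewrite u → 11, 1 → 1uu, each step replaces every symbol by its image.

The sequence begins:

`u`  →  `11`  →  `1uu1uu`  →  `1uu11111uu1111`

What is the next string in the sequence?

Applying the rule to each of the 14 symbols of 1uu11111uu1111 gives the pieces 1uu 11 11 1uu 1uu 1uu 1uu 1uu 11 11 1uu 1uu 1uu 1uu, which concatenate to the answer.

1uu11111uu1uu1uu1uu1uu11111uu1uu1uu1uu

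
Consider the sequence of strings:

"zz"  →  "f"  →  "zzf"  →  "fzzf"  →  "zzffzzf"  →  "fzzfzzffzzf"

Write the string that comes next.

zzffzzffzzfzzffzzf

Each term (from the third on) is the two preceding terms concatenated in order: term 3 = zz·f = zzf.
The next term joins zzffzzf and fzzfzzffzzf.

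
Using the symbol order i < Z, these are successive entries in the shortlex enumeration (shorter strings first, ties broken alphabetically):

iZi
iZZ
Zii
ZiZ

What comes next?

ZZi

Find the rightmost character of ZiZ below Z, bump it to the next letter, and reset everything to its right to i.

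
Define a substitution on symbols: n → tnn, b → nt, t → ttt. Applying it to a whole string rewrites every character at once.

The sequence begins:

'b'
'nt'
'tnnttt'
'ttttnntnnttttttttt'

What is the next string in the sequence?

tttttttttttttnntnnttttnntnnttttttttttttttttttttttttttt

φ(ttttnntnnttttttttt) expands symbol-by-symbol to ttt ttt ttt ttt tnn tnn ttt tnn tnn ttt ttt ttt ttt ttt ttt ttt ttt ttt; joining the 18 pieces gives the next term.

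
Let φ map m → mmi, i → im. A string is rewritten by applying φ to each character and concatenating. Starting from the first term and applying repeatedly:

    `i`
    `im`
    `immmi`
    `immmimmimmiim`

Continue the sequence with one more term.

immmimmimmiimmmimmiimmmimmiimimmmi

Replace each of the 13 characters of immmimmimmiim in place — im mmi mmi mmi im mmi mmi im mmi mmi im im mmi — and concatenate.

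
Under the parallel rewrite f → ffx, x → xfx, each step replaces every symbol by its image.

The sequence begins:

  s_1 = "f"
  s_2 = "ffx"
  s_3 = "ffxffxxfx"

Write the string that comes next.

ffxffxxfxffxffxxfxxfxffxxfx

Apply φ to ffxffxxfx symbol by symbol: f→ffx, f→ffx, x→xfx, f→ffx, f→ffx, x→xfx, x→xfx, f→ffx, x→xfx; joined: ffx ffx xfx ffx ffx xfx xfx ffx xfx.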